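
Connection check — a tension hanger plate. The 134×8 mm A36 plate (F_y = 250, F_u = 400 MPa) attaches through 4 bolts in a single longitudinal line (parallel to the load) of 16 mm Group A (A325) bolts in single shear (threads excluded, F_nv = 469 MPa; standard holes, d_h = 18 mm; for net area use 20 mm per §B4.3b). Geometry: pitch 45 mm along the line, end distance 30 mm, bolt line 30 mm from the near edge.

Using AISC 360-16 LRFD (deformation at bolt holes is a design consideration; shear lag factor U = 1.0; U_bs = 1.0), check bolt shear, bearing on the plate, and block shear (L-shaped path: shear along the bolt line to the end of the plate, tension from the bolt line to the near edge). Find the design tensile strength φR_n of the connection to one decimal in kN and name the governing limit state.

Bolt shear: A_b = π(16)²/4 = 201.06 mm². φR_n = 0.75 × 469 × 201.06 × 4 × 1 = 282.9 kN.
Bearing (8 mm plate, F_u = 400 MPa): end bolts L_c = 30 − 18/2 = 21, R_n = min(1.2×21×8×400, 2.4×16×8×400) = 80.64 kN/bolt; interior L_c = 45 − 18 = 27, R_n = 103.68 kN/bolt. φR_n = 0.75 × (1×80.64 + 3×103.68) = 293.8 kN.
Block shear: shear path 1×[30+3×45] = 1×165 mm, A_gv = 1320, A_nv = 1×(165 − 3.5×20)×8 = 760 mm²; tension to near edge: (30 − 0.5×20)×8 = 160 mm². R_n = min(0.6×400×760, 0.6×250×1320) + 1.0×400×160 = min(182.4, 198) + 64 = 246.4 kN. φR_n = 0.75 × 246.4 = 184.8 kN.
Governing: min(282.9, 293.8, 184.8) = 184.8 kN → block shear.

184.8 kN (block shear governs)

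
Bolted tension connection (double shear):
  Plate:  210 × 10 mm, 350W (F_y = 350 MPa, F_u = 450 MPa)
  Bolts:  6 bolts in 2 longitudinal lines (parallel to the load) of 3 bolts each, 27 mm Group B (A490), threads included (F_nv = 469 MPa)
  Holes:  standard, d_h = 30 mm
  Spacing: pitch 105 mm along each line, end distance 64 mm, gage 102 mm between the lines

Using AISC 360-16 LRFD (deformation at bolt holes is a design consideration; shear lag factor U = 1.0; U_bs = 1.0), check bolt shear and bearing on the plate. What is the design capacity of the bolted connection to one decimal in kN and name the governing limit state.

Bolt shear: A_b = π(27)²/4 = 572.56 mm². φR_n = 0.75 × 469 × 572.56 × 6 × 2 = 2416.8 kN.
Bearing (10 mm plate, F_u = 450 MPa): end bolts L_c = 64 − 30/2 = 49, R_n = min(1.2×49×10×450, 2.4×27×10×450) = 264.6 kN/bolt; interior L_c = 105 − 30 = 75, R_n = 291.6 kN/bolt. φR_n = 0.75 × (2×264.6 + 4×291.6) = 1271.7 kN.
Governing: min(2416.8, 1271.7) = 1271.7 kN → bearing.

1271.7 kN (bearing governs)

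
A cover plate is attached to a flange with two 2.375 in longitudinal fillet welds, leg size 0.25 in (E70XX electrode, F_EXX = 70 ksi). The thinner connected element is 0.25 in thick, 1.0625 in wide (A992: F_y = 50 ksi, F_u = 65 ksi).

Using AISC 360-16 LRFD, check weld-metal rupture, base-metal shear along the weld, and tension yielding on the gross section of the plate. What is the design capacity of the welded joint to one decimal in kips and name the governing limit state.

Weld metal: throat = 0.707×0.25 = 0.17675 in, L = 2×2.375 = 4.75 in. φR_n = 0.75 × 0.6 × 70 × 0.17675 × 4.75 = 26.4 kips.
Base metal shear (0.25 in plate): yield φR_n = 1.0×0.6×50×0.25×4.75 = 35.6 kips; rupture φR_n = 0.75×0.6×65×0.25×4.75 = 34.7 kips; take 34.7 kips (rupture).
Tension yield (gross): A_g = 1.0625×0.25 = 0.26563 in². φR_n = 0.90 × 50 × 0.26563 = 12.0 kips.
Governing: min(26.4, 34.7, 12.0) = 12.0 kips → gross-section yield.

12.0 kips (gross-section yield governs)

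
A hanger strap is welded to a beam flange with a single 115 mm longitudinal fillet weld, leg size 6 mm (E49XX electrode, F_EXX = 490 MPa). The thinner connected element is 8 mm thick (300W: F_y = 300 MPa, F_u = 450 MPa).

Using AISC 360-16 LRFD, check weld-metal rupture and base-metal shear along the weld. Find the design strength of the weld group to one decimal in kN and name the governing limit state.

Weld metal: throat = 0.707×6 = 4.242 mm, L = 115 mm. φR_n = 0.75 × 0.6 × 490 × 4.242 × 115 = 107.6 kN.
Base metal shear (8 mm plate): yield φR_n = 1.0×0.6×300×8×115 = 165.6 kN; rupture φR_n = 0.75×0.6×450×8×115 = 186.3 kN; take 165.6 kN (yield).
Governing: min(107.6, 165.6) = 107.6 kN → weld metal.

107.6 kN (weld metal governs)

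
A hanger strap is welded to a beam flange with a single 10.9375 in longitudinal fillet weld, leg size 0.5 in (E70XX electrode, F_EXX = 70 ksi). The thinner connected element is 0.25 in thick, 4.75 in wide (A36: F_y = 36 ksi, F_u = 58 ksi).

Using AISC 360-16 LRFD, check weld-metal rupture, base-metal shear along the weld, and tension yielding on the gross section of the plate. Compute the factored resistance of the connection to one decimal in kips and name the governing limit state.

Weld metal: throat = 0.707×0.5 = 0.3535 in, L = 10.9375 in. φR_n = 0.75 × 0.6 × 70 × 0.3535 × 10.9375 = 121.8 kips.
Base metal shear (0.25 in plate): yield φR_n = 1.0×0.6×36×0.25×10.9375 = 59.1 kips; rupture φR_n = 0.75×0.6×58×0.25×10.9375 = 71.4 kips; take 59.1 kips (yield).
Tension yield (gross): A_g = 4.75×0.25 = 1.1875 in². φR_n = 0.90 × 36 × 1.1875 = 38.5 kips.
Governing: min(121.8, 59.1, 38.5) = 38.5 kips → gross-section yield.

38.5 kips (gross-section yield governs)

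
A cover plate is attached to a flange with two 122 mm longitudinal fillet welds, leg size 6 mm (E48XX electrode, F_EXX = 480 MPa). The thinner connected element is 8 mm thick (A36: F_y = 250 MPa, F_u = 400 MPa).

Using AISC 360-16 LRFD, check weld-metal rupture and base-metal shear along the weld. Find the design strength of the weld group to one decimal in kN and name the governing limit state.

Weld metal: throat = 0.707×6 = 4.242 mm, L = 2×122 = 244 mm. φR_n = 0.75 × 0.6 × 480 × 4.242 × 244 = 223.6 kN.
Base metal shear (8 mm plate): yield φR_n = 1.0×0.6×250×8×244 = 292.8 kN; rupture φR_n = 0.75×0.6×400×8×244 = 351.4 kN; take 292.8 kN (yield).
Governing: min(223.6, 292.8) = 223.6 kN → weld metal.

223.6 kN (weld metal governs)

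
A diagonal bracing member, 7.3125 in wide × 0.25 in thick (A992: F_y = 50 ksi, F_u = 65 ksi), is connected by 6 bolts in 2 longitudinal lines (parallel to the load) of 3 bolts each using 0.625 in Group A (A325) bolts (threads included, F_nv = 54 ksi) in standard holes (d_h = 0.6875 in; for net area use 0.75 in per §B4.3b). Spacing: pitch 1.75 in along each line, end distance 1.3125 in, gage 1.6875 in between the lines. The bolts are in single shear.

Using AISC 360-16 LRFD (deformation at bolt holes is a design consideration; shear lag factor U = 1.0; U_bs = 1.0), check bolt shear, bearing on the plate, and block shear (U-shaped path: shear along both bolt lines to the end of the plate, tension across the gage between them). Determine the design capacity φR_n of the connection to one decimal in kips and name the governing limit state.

Bolt shear: A_b = π(0.625)²/4 = 0.3068 in². φR_n = 0.75 × 54 × 0.3068 × 6 × 1 = 74.6 kips.
Bearing (0.25 in plate, F_u = 65 ksi): end bolts L_c = 1.3125 − 0.6875/2 = 0.96875, R_n = min(1.2×0.96875×0.25×65, 2.4×0.625×0.25×65) = 18.891 kips/bolt; interior L_c = 1.75 − 0.6875 = 1.0625, R_n = 20.719 kips/bolt. φR_n = 0.75 × (2×18.891 + 4×20.719) = 90.5 kips.
Block shear: shear path 2×[1.3125+2×1.75] = 2×4.8125 in, A_gv = 2.4063, A_nv = 2×(4.8125 − 2.5×0.75)×0.25 = 1.4688 in²; tension across gage: (1.6875 − 1×0.75)×0.25 = 0.23438 in². R_n = min(0.6×65×1.4688, 0.6×50×2.4063) + 1.0×65×0.23438 = min(57.283, 72.189) + 15.235 = 72.518 kips. φR_n = 0.75 × 72.518 = 54.4 kips.
Governing: min(74.6, 90.5, 54.4) = 54.4 kips → block shear.

54.4 kips (block shear governs)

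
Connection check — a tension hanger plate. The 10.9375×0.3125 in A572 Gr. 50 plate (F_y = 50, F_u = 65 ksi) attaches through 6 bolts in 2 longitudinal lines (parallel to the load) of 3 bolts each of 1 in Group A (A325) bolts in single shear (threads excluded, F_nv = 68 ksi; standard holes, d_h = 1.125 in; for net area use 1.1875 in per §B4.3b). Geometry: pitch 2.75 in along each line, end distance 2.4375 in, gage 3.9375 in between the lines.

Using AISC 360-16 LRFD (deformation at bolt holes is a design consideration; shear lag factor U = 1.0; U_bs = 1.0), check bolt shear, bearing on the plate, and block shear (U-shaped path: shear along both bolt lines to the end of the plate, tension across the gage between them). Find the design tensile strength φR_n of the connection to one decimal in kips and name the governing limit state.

Bolt shear: A_b = π(1)²/4 = 0.7854 in². φR_n = 0.75 × 68 × 0.7854 × 6 × 1 = 240.3 kips.
Bearing (0.3125 in plate, F_u = 65 ksi): end bolts L_c = 2.4375 − 1.125/2 = 1.875, R_n = min(1.2×1.875×0.3125×65, 2.4×1×0.3125×65) = 45.703 kips/bolt; interior L_c = 2.75 − 1.125 = 1.625, R_n = 39.609 kips/bolt. φR_n = 0.75 × (2×45.703 + 4×39.609) = 187.4 kips.
Block shear: shear path 2×[2.4375+2×2.75] = 2×7.9375 in, A_gv = 4.9609, A_nv = 2×(7.9375 − 2.5×1.1875)×0.3125 = 3.1055 in²; tension across gage: (3.9375 − 1×1.1875)×0.3125 = 0.85938 in². R_n = min(0.6×65×3.1055, 0.6×50×4.9609) + 1.0×65×0.85938 = min(121.11, 148.83) + 55.86 = 176.97 kips. φR_n = 0.75 × 176.97 = 132.7 kips.
Governing: min(240.3, 187.4, 132.7) = 132.7 kips → block shear.

132.7 kips (block shear governs)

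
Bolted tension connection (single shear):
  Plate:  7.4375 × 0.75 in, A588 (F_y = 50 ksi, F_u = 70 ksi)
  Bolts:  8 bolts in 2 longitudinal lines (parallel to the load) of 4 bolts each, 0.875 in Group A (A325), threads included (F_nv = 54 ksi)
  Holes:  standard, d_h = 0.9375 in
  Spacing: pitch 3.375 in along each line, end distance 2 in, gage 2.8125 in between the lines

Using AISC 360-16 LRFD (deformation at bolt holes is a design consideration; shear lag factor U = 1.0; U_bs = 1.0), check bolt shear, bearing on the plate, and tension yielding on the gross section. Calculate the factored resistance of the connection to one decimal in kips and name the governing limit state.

194.8 kips (bolt shear governs)

Bolt shear: A_b = π(0.875)²/4 = 0.60132 in². φR_n = 0.75 × 54 × 0.60132 × 8 × 1 = 194.8 kips.
Bearing (0.75 in plate, F_u = 70 ksi): end bolts L_c = 2 − 0.9375/2 = 1.53125, R_n = min(1.2×1.53125×0.75×70, 2.4×0.875×0.75×70) = 96.469 kips/bolt; interior L_c = 3.375 − 0.9375 = 2.4375, R_n = 110.25 kips/bolt. φR_n = 0.75 × (2×96.469 + 6×110.25) = 640.8 kips.
Tension yield (gross): A_g = 7.4375×0.75 = 5.5781 in². φR_n = 0.90 × 50 × 5.5781 = 251.0 kips.
Governing: min(194.8, 640.8, 251.0) = 194.8 kips → bolt shear.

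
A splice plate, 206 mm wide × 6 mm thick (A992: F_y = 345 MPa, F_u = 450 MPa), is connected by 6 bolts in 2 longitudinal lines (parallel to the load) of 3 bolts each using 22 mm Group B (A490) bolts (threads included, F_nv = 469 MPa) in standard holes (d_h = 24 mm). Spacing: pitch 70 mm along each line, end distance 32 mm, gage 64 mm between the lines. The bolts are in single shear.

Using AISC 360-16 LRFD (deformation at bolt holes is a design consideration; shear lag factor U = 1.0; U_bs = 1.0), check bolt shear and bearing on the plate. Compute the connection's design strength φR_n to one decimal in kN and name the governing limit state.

524.9 kN (bearing governs)

Bolt shear: A_b = π(22)²/4 = 380.13 mm². φR_n = 0.75 × 469 × 380.13 × 6 × 1 = 802.3 kN.
Bearing (6 mm plate, F_u = 450 MPa): end bolts L_c = 32 − 24/2 = 20, R_n = min(1.2×20×6×450, 2.4×22×6×450) = 64.8 kN/bolt; interior L_c = 70 − 24 = 46, R_n = 142.56 kN/bolt. φR_n = 0.75 × (2×64.8 + 4×142.56) = 524.9 kN.
Governing: min(802.3, 524.9) = 524.9 kN → bearing.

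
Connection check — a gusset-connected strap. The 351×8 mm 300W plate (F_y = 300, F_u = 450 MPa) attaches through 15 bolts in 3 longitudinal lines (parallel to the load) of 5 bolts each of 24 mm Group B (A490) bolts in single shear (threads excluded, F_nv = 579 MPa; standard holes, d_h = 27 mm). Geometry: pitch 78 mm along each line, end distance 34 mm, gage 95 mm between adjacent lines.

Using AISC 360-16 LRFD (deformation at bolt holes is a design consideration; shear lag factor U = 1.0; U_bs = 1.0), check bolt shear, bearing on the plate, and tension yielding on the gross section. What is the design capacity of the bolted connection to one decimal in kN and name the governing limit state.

Bolt shear: A_b = π(24)²/4 = 452.39 mm². φR_n = 0.75 × 579 × 452.39 × 15 × 1 = 2946.8 kN.
Bearing (8 mm plate, F_u = 450 MPa): end bolts L_c = 34 − 27/2 = 20.5, R_n = min(1.2×20.5×8×450, 2.4×24×8×450) = 88.56 kN/bolt; interior L_c = 78 − 27 = 51, R_n = 207.36 kN/bolt. φR_n = 0.75 × (3×88.56 + 12×207.36) = 2065.5 kN.
Tension yield (gross): A_g = 351×8 = 2808 mm². φR_n = 0.90 × 300 × 2808 = 758.2 kN.
Governing: min(2946.8, 2065.5, 758.2) = 758.2 kN → gross-section yield.

758.2 kN (gross-section yield governs)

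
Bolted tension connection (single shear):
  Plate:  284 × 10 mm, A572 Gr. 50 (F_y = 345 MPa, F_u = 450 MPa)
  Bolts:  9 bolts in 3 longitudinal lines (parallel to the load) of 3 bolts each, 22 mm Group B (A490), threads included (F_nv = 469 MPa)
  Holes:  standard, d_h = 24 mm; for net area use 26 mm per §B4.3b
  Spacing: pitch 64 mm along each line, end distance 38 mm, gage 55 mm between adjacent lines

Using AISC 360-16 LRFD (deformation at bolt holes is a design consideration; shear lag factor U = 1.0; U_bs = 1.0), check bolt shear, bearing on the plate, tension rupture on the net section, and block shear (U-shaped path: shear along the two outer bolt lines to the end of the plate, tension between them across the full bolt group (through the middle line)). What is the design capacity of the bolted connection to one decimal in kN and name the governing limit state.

Bolt shear: A_b = π(22)²/4 = 380.13 mm². φR_n = 0.75 × 469 × 380.13 × 9 × 1 = 1203.4 kN.
Bearing (10 mm plate, F_u = 450 MPa): end bolts L_c = 38 − 24/2 = 26, R_n = min(1.2×26×10×450, 2.4×22×10×450) = 140.4 kN/bolt; interior L_c = 64 − 24 = 40, R_n = 216 kN/bolt. φR_n = 0.75 × (3×140.4 + 6×216) = 1287.9 kN.
Tension rupture (net): A_n = (284 − 3×26)×10 = 2060 mm² (U = 1.0, A_e = A_n). φR_n = 0.75 × 450 × 2060 = 695.3 kN.
Block shear: shear path 2×[38+2×64] = 2×166 mm, A_gv = 3320, A_nv = 2×(166 − 2.5×26)×10 = 2020 mm²; tension across gage: (110 − 2×26)×10 = 580 mm². R_n = min(0.6×450×2020, 0.6×345×3320) + 1.0×450×580 = min(545.4, 687.24) + 261 = 806.4 kN. φR_n = 0.75 × 806.4 = 604.8 kN.
Governing: min(1203.4, 1287.9, 695.3, 604.8) = 604.8 kN → block shear.

604.8 kN (block shear governs)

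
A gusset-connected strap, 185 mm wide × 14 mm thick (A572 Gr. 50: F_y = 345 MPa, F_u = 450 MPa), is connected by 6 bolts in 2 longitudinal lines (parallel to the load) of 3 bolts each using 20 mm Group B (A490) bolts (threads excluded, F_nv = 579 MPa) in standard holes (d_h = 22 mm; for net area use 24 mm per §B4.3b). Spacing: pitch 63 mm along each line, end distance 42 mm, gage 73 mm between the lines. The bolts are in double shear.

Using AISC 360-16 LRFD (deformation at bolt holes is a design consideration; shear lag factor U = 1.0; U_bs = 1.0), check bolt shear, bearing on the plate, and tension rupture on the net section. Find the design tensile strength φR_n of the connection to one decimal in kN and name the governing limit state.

Bolt shear: A_b = π(20)²/4 = 314.16 mm². φR_n = 0.75 × 579 × 314.16 × 6 × 2 = 1637.1 kN.
Bearing (14 mm plate, F_u = 450 MPa): end bolts L_c = 42 − 22/2 = 31, R_n = min(1.2×31×14×450, 2.4×20×14×450) = 234.36 kN/bolt; interior L_c = 63 − 22 = 41, R_n = 302.4 kN/bolt. φR_n = 0.75 × (2×234.36 + 4×302.4) = 1258.7 kN.
Tension rupture (net): A_n = (185 − 2×24)×14 = 1918 mm² (U = 1.0, A_e = A_n). φR_n = 0.75 × 450 × 1918 = 647.3 kN.
Governing: min(1637.1, 1258.7, 647.3) = 647.3 kN → net-section rupture.

647.3 kN (net-section rupture governs)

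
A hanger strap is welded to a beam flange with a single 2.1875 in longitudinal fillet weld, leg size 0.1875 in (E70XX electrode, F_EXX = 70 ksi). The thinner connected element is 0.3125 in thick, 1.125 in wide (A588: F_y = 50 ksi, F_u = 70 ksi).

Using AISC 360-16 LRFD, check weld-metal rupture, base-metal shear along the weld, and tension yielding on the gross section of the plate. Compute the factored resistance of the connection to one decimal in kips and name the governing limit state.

9.1 kips (weld metal governs)

Weld metal: throat = 0.707×0.1875 = 0.13256 in, L = 2.1875 in. φR_n = 0.75 × 0.6 × 70 × 0.13256 × 2.1875 = 9.1 kips.
Base metal shear (0.3125 in plate): yield φR_n = 1.0×0.6×50×0.3125×2.1875 = 20.5 kips; rupture φR_n = 0.75×0.6×70×0.3125×2.1875 = 21.5 kips; take 20.5 kips (yield).
Tension yield (gross): A_g = 1.125×0.3125 = 0.35156 in². φR_n = 0.90 × 50 × 0.35156 = 15.8 kips.
Governing: min(9.1, 20.5, 15.8) = 9.1 kips → weld metal.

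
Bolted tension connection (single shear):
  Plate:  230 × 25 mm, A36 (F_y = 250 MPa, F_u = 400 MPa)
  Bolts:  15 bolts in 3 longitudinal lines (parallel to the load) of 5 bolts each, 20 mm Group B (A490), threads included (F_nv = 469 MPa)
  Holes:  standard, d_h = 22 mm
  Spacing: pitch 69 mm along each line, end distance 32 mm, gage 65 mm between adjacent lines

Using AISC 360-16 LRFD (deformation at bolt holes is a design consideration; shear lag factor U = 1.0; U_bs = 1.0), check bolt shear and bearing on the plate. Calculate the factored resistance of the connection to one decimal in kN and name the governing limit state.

1657.6 kN (bolt shear governs)

Bolt shear: A_b = π(20)²/4 = 314.16 mm². φR_n = 0.75 × 469 × 314.16 × 15 × 1 = 1657.6 kN.
Bearing (25 mm plate, F_u = 400 MPa): end bolts L_c = 32 − 22/2 = 21, R_n = min(1.2×21×25×400, 2.4×20×25×400) = 252 kN/bolt; interior L_c = 69 − 22 = 47, R_n = 480 kN/bolt. φR_n = 0.75 × (3×252 + 12×480) = 4887.0 kN.
Governing: min(1657.6, 4887.0) = 1657.6 kN → bolt shear.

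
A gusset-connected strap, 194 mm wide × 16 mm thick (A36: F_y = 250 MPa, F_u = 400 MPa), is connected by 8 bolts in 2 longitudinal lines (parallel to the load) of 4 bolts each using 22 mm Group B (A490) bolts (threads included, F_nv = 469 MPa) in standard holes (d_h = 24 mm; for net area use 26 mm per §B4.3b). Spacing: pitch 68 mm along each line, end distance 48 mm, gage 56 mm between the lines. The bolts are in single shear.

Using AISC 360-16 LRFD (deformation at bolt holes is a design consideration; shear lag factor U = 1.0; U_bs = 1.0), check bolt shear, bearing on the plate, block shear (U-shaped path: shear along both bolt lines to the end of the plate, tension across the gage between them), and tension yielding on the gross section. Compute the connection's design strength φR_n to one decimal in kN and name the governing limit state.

Bolt shear: A_b = π(22)²/4 = 380.13 mm². φR_n = 0.75 × 469 × 380.13 × 8 × 1 = 1069.7 kN.
Bearing (16 mm plate, F_u = 400 MPa): end bolts L_c = 48 − 24/2 = 36, R_n = min(1.2×36×16×400, 2.4×22×16×400) = 276.48 kN/bolt; interior L_c = 68 − 24 = 44, R_n = 337.92 kN/bolt. φR_n = 0.75 × (2×276.48 + 6×337.92) = 1935.4 kN.
Block shear: shear path 2×[48+3×68] = 2×252 mm, A_gv = 8064, A_nv = 2×(252 − 3.5×26)×16 = 5152 mm²; tension across gage: (56 − 1×26)×16 = 480 mm². R_n = min(0.6×400×5152, 0.6×250×8064) + 1.0×400×480 = min(1236.5, 1209.6) + 192 = 1401.6 kN. φR_n = 0.75 × 1401.6 = 1051.2 kN.
Tension yield (gross): A_g = 194×16 = 3104 mm². φR_n = 0.90 × 250 × 3104 = 698.4 kN.
Governing: min(1069.7, 1935.4, 1051.2, 698.4) = 698.4 kN → gross-section yield.

698.4 kN (gross-section yield governs)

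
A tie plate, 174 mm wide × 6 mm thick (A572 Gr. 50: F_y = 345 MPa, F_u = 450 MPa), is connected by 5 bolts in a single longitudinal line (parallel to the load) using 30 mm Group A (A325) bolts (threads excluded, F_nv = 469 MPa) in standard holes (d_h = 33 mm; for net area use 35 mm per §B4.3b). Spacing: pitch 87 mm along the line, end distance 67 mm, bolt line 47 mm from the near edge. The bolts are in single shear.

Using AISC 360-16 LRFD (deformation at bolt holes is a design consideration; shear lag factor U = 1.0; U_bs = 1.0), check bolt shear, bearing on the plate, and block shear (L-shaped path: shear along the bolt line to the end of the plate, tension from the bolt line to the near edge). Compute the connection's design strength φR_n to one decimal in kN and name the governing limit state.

372.6 kN (block shear governs)

Bolt shear: A_b = π(30)²/4 = 706.86 mm². φR_n = 0.75 × 469 × 706.86 × 5 × 1 = 1243.2 kN.
Bearing (6 mm plate, F_u = 450 MPa): end bolts L_c = 67 − 33/2 = 50.5, R_n = min(1.2×50.5×6×450, 2.4×30×6×450) = 163.62 kN/bolt; interior L_c = 87 − 33 = 54, R_n = 174.96 kN/bolt. φR_n = 0.75 × (1×163.62 + 4×174.96) = 647.6 kN.
Block shear: shear path 1×[67+4×87] = 1×415 mm, A_gv = 2490, A_nv = 1×(415 − 4.5×35)×6 = 1545 mm²; tension to near edge: (47 − 0.5×35)×6 = 177 mm². R_n = min(0.6×450×1545, 0.6×345×2490) + 1.0×450×177 = min(417.15, 515.43) + 79.65 = 496.8 kN. φR_n = 0.75 × 496.8 = 372.6 kN.
Governing: min(1243.2, 647.6, 372.6) = 372.6 kN → block shear.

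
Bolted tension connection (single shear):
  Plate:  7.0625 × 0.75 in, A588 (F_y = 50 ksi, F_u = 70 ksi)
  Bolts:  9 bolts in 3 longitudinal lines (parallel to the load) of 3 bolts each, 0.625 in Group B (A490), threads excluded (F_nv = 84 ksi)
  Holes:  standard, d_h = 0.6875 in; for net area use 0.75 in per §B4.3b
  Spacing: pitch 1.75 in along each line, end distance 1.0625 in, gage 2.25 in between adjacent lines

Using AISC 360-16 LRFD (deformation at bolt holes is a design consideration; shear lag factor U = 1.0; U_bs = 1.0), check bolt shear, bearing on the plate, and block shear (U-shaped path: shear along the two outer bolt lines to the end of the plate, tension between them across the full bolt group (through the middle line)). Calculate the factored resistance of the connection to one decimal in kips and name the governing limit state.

Bolt shear: A_b = π(0.625)²/4 = 0.3068 in². φR_n = 0.75 × 84 × 0.3068 × 9 × 1 = 174.0 kips.
Bearing (0.75 in plate, F_u = 70 ksi): end bolts L_c = 1.0625 − 0.6875/2 = 0.71875, R_n = min(1.2×0.71875×0.75×70, 2.4×0.625×0.75×70) = 45.281 kips/bolt; interior L_c = 1.75 − 0.6875 = 1.0625, R_n = 66.938 kips/bolt. φR_n = 0.75 × (3×45.281 + 6×66.938) = 403.1 kips.
Block shear: shear path 2×[1.0625+2×1.75] = 2×4.5625 in, A_gv = 6.8438, A_nv = 2×(4.5625 − 2.5×0.75)×0.75 = 4.0313 in²; tension across gage: (4.5 − 2×0.75)×0.75 = 2.25 in². R_n = min(0.6×70×4.0313, 0.6×50×6.8438) + 1.0×70×2.25 = min(169.31, 205.31) + 157.5 = 326.81 kips. φR_n = 0.75 × 326.81 = 245.1 kips.
Governing: min(174.0, 403.1, 245.1) = 174.0 kips → bolt shear.

174.0 kips (bolt shear governs)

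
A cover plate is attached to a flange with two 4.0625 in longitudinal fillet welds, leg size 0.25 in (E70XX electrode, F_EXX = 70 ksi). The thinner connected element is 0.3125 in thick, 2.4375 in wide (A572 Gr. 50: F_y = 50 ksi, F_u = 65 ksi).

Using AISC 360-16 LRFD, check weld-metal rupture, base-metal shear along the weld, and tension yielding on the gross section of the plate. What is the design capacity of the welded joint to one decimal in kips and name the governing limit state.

Weld metal: throat = 0.707×0.25 = 0.17675 in, L = 2×4.0625 = 8.125 in. φR_n = 0.75 × 0.6 × 70 × 0.17675 × 8.125 = 45.2 kips.
Base metal shear (0.3125 in plate): yield φR_n = 1.0×0.6×50×0.3125×8.125 = 76.2 kips; rupture φR_n = 0.75×0.6×65×0.3125×8.125 = 74.3 kips; take 74.3 kips (rupture).
Tension yield (gross): A_g = 2.4375×0.3125 = 0.76172 in². φR_n = 0.90 × 50 × 0.76172 = 34.3 kips.
Governing: min(45.2, 74.3, 34.3) = 34.3 kips → gross-section yield.

34.3 kips (gross-section yield governs)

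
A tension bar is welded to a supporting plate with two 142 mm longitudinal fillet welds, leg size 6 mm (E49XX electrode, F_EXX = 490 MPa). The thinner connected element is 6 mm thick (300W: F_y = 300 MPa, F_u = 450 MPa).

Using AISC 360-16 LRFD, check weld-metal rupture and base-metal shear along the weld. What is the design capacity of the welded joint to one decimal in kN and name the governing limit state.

265.6 kN (weld metal governs)

Weld metal: throat = 0.707×6 = 4.242 mm, L = 2×142 = 284 mm. φR_n = 0.75 × 0.6 × 490 × 4.242 × 284 = 265.6 kN.
Base metal shear (6 mm plate): yield φR_n = 1.0×0.6×300×6×284 = 306.7 kN; rupture φR_n = 0.75×0.6×450×6×284 = 345.1 kN; take 306.7 kN (yield).
Governing: min(265.6, 306.7) = 265.6 kN → weld metal.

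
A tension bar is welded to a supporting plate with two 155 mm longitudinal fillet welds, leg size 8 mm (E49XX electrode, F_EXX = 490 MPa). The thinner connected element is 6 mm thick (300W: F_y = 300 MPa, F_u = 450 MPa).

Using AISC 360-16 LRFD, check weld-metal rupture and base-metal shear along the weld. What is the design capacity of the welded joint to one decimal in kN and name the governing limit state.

Weld metal: throat = 0.707×8 = 5.656 mm, L = 2×155 = 310 mm. φR_n = 0.75 × 0.6 × 490 × 5.656 × 310 = 386.6 kN.
Base metal shear (6 mm plate): yield φR_n = 1.0×0.6×300×6×310 = 334.8 kN; rupture φR_n = 0.75×0.6×450×6×310 = 376.7 kN; take 334.8 kN (yield).
Governing: min(386.6, 334.8) = 334.8 kN → base-metal shear.

334.8 kN (base-metal shear governs)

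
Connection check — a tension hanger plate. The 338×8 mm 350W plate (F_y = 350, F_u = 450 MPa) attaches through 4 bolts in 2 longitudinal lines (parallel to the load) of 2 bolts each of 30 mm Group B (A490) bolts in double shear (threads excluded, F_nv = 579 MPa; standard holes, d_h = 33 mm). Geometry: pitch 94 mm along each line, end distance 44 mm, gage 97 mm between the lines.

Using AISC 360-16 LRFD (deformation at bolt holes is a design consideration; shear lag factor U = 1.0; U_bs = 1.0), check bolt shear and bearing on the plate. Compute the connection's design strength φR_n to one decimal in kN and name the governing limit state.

567.0 kN (bearing governs)

Bolt shear: A_b = π(30)²/4 = 706.86 mm². φR_n = 0.75 × 579 × 706.86 × 4 × 2 = 2455.6 kN.
Bearing (8 mm plate, F_u = 450 MPa): end bolts L_c = 44 − 33/2 = 27.5, R_n = min(1.2×27.5×8×450, 2.4×30×8×450) = 118.8 kN/bolt; interior L_c = 94 − 33 = 61, R_n = 259.2 kN/bolt. φR_n = 0.75 × (2×118.8 + 2×259.2) = 567.0 kN.
Governing: min(2455.6, 567.0) = 567.0 kN → bearing.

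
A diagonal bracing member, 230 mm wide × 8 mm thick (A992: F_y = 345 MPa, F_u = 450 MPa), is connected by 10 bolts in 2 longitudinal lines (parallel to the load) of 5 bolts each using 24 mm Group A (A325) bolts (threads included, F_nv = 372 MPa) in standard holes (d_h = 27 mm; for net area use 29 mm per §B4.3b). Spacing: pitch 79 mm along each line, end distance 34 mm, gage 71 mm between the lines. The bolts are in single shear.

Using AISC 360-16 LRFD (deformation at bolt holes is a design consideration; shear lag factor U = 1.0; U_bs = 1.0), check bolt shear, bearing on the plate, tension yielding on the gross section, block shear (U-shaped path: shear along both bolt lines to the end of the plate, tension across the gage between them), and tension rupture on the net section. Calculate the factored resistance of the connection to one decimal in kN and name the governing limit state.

464.4 kN (net-section rupture governs)

Bolt shear: A_b = π(24)²/4 = 452.39 mm². φR_n = 0.75 × 372 × 452.39 × 10 × 1 = 1262.2 kN.
Bearing (8 mm plate, F_u = 450 MPa): end bolts L_c = 34 − 27/2 = 20.5, R_n = min(1.2×20.5×8×450, 2.4×24×8×450) = 88.56 kN/bolt; interior L_c = 79 − 27 = 52, R_n = 207.36 kN/bolt. φR_n = 0.75 × (2×88.56 + 8×207.36) = 1377.0 kN.
Tension yield (gross): A_g = 230×8 = 1840 mm². φR_n = 0.90 × 345 × 1840 = 571.3 kN.
Block shear: shear path 2×[34+4×79] = 2×350 mm, A_gv = 5600, A_nv = 2×(350 − 4.5×29)×8 = 3512 mm²; tension across gage: (71 − 1×29)×8 = 336 mm². R_n = min(0.6×450×3512, 0.6×345×5600) + 1.0×450×336 = min(948.24, 1159.2) + 151.2 = 1099.4 kN. φR_n = 0.75 × 1099.4 = 824.6 kN.
Tension rupture (net): A_n = (230 − 2×29)×8 = 1376 mm² (U = 1.0, A_e = A_n). φR_n = 0.75 × 450 × 1376 = 464.4 kN.
Governing: min(1262.2, 1377.0, 571.3, 824.6, 464.4) = 464.4 kN → net-section rupture.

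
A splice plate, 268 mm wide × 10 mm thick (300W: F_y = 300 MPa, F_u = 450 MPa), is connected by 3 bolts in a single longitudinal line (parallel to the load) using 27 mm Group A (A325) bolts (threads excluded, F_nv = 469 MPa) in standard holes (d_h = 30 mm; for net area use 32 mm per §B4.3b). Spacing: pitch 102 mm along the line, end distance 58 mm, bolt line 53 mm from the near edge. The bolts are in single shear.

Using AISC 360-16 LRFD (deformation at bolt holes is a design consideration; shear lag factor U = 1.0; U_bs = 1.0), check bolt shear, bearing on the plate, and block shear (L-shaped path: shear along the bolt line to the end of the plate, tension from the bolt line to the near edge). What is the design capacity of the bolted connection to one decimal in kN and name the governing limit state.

Bolt shear: A_b = π(27)²/4 = 572.56 mm². φR_n = 0.75 × 469 × 572.56 × 3 × 1 = 604.2 kN.
Bearing (10 mm plate, F_u = 450 MPa): end bolts L_c = 58 − 30/2 = 43, R_n = min(1.2×43×10×450, 2.4×27×10×450) = 232.2 kN/bolt; interior L_c = 102 − 30 = 72, R_n = 291.6 kN/bolt. φR_n = 0.75 × (1×232.2 + 2×291.6) = 611.6 kN.
Block shear: shear path 1×[58+2×102] = 1×262 mm, A_gv = 2620, A_nv = 1×(262 − 2.5×32)×10 = 1820 mm²; tension to near edge: (53 − 0.5×32)×10 = 370 mm². R_n = min(0.6×450×1820, 0.6×300×2620) + 1.0×450×370 = min(491.4, 471.6) + 166.5 = 638.1 kN. φR_n = 0.75 × 638.1 = 478.6 kN.
Governing: min(604.2, 611.6, 478.6) = 478.6 kN → block shear.

478.6 kN (block shear governs)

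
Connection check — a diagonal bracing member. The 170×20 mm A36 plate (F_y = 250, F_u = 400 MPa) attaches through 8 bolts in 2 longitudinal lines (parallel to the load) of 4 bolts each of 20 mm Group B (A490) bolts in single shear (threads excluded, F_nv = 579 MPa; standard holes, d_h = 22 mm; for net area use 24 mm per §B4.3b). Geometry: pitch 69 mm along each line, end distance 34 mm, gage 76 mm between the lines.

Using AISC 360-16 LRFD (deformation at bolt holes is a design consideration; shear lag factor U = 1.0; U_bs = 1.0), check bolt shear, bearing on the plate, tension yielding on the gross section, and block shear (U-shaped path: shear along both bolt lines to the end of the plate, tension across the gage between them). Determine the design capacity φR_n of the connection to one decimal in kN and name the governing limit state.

Bolt shear: A_b = π(20)²/4 = 314.16 mm². φR_n = 0.75 × 579 × 314.16 × 8 × 1 = 1091.4 kN.
Bearing (20 mm plate, F_u = 400 MPa): end bolts L_c = 34 − 22/2 = 23, R_n = min(1.2×23×20×400, 2.4×20×20×400) = 220.8 kN/bolt; interior L_c = 69 − 22 = 47, R_n = 384 kN/bolt. φR_n = 0.75 × (2×220.8 + 6×384) = 2059.2 kN.
Tension yield (gross): A_g = 170×20 = 3400 mm². φR_n = 0.90 × 250 × 3400 = 765.0 kN.
Block shear: shear path 2×[34+3×69] = 2×241 mm, A_gv = 9640, A_nv = 2×(241 − 3.5×24)×20 = 6280 mm²; tension across gage: (76 − 1×24)×20 = 1040 mm². R_n = min(0.6×400×6280, 0.6×250×9640) + 1.0×400×1040 = min(1507.2, 1446) + 416 = 1862 kN. φR_n = 0.75 × 1862 = 1396.5 kN.
Governing: min(1091.4, 2059.2, 765.0, 1396.5) = 765.0 kN → gross-section yield.

765.0 kN (gross-section yield governs)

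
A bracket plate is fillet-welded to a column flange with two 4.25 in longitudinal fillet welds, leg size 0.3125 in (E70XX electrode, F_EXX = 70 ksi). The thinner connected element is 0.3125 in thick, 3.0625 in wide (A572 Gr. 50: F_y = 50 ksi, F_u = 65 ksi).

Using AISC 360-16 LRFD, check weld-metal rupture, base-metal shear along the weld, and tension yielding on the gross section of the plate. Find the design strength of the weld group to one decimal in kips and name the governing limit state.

43.1 kips (gross-section yield governs)

Weld metal: throat = 0.707×0.3125 = 0.22094 in, L = 2×4.25 = 8.5 in. φR_n = 0.75 × 0.6 × 70 × 0.22094 × 8.5 = 59.2 kips.
Base metal shear (0.3125 in plate): yield φR_n = 1.0×0.6×50×0.3125×8.5 = 79.7 kips; rupture φR_n = 0.75×0.6×65×0.3125×8.5 = 77.7 kips; take 77.7 kips (rupture).
Tension yield (gross): A_g = 3.0625×0.3125 = 0.95703 in². φR_n = 0.90 × 50 × 0.95703 = 43.1 kips.
Governing: min(59.2, 77.7, 43.1) = 43.1 kips → gross-section yield.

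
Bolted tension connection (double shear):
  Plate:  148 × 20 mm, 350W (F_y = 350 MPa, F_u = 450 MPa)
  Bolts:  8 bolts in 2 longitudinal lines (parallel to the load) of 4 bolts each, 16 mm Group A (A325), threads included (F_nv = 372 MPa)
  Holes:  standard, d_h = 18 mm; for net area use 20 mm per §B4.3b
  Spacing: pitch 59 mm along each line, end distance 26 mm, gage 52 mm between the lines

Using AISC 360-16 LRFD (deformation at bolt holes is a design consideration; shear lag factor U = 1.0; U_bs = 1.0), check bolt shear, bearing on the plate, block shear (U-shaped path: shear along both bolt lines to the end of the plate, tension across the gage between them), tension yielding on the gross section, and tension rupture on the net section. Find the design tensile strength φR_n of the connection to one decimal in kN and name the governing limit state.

Bolt shear: A_b = π(16)²/4 = 201.06 mm². φR_n = 0.75 × 372 × 201.06 × 8 × 2 = 897.5 kN.
Bearing (20 mm plate, F_u = 450 MPa): end bolts L_c = 26 − 18/2 = 17, R_n = min(1.2×17×20×450, 2.4×16×20×450) = 183.6 kN/bolt; interior L_c = 59 − 18 = 41, R_n = 345.6 kN/bolt. φR_n = 0.75 × (2×183.6 + 6×345.6) = 1830.6 kN.
Block shear: shear path 2×[26+3×59] = 2×203 mm, A_gv = 8120, A_nv = 2×(203 − 3.5×20)×20 = 5320 mm²; tension across gage: (52 − 1×20)×20 = 640 mm². R_n = min(0.6×450×5320, 0.6×350×8120) + 1.0×450×640 = min(1436.4, 1705.2) + 288 = 1724.4 kN. φR_n = 0.75 × 1724.4 = 1293.3 kN.
Tension yield (gross): A_g = 148×20 = 2960 mm². φR_n = 0.90 × 350 × 2960 = 932.4 kN.
Tension rupture (net): A_n = (148 − 2×20)×20 = 2160 mm² (U = 1.0, A_e = A_n). φR_n = 0.75 × 450 × 2160 = 729.0 kN.
Governing: min(897.5, 1830.6, 1293.3, 932.4, 729.0) = 729.0 kN → net-section rupture.

729.0 kN (net-section rupture governs)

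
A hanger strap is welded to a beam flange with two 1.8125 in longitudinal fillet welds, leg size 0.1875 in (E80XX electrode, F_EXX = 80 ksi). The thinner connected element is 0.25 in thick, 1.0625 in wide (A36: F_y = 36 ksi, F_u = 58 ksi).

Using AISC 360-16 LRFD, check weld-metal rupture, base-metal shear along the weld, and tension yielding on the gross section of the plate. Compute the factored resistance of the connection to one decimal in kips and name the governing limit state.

8.6 kips (gross-section yield governs)

Weld metal: throat = 0.707×0.1875 = 0.13256 in, L = 2×1.8125 = 3.625 in. φR_n = 0.75 × 0.6 × 80 × 0.13256 × 3.625 = 17.3 kips.
Base metal shear (0.25 in plate): yield φR_n = 1.0×0.6×36×0.25×3.625 = 19.6 kips; rupture φR_n = 0.75×0.6×58×0.25×3.625 = 23.7 kips; take 19.6 kips (yield).
Tension yield (gross): A_g = 1.0625×0.25 = 0.26563 in². φR_n = 0.90 × 36 × 0.26563 = 8.6 kips.
Governing: min(17.3, 19.6, 8.6) = 8.6 kips → gross-section yield.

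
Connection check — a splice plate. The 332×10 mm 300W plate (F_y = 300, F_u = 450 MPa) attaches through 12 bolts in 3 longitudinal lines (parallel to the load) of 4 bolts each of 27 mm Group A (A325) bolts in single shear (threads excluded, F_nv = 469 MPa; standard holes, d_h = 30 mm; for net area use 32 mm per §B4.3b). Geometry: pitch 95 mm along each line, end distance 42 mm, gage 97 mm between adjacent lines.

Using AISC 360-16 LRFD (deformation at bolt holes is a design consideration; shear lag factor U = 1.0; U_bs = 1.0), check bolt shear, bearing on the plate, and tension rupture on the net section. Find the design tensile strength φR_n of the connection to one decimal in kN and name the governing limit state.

796.5 kN (net-section rupture governs)

Bolt shear: A_b = π(27)²/4 = 572.56 mm². φR_n = 0.75 × 469 × 572.56 × 12 × 1 = 2416.8 kN.
Bearing (10 mm plate, F_u = 450 MPa): end bolts L_c = 42 − 30/2 = 27, R_n = min(1.2×27×10×450, 2.4×27×10×450) = 145.8 kN/bolt; interior L_c = 95 − 30 = 65, R_n = 291.6 kN/bolt. φR_n = 0.75 × (3×145.8 + 9×291.6) = 2296.4 kN.
Tension rupture (net): A_n = (332 − 3×32)×10 = 2360 mm² (U = 1.0, A_e = A_n). φR_n = 0.75 × 450 × 2360 = 796.5 kN.
Governing: min(2416.8, 2296.4, 796.5) = 796.5 kN → net-section rupture.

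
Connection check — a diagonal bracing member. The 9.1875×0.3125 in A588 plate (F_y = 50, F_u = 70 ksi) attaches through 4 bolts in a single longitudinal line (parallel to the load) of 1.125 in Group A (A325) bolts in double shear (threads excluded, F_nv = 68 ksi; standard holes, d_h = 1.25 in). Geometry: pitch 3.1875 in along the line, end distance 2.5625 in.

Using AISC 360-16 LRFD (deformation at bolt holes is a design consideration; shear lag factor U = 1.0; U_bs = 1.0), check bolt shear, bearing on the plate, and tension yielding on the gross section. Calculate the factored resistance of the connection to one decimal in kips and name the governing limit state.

Bolt shear: A_b = π(1.125)²/4 = 0.99402 in². φR_n = 0.75 × 68 × 0.99402 × 4 × 2 = 405.6 kips.
Bearing (0.3125 in plate, F_u = 70 ksi): end bolts L_c = 2.5625 − 1.25/2 = 1.9375, R_n = min(1.2×1.9375×0.3125×70, 2.4×1.125×0.3125×70) = 50.859 kips/bolt; interior L_c = 3.1875 − 1.25 = 1.9375, R_n = 50.859 kips/bolt. φR_n = 0.75 × (1×50.859 + 3×50.859) = 152.6 kips.
Tension yield (gross): A_g = 9.1875×0.3125 = 2.8711 in². φR_n = 0.90 × 50 × 2.8711 = 129.2 kips.
Governing: min(405.6, 152.6, 129.2) = 129.2 kips → gross-section yield.

129.2 kips (gross-section yield governs)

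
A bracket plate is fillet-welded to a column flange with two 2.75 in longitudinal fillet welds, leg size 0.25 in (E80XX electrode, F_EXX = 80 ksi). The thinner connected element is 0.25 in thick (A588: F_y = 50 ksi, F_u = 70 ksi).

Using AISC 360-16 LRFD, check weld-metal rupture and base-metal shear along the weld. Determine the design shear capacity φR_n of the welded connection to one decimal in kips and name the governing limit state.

35.0 kips (weld metal governs)

Weld metal: throat = 0.707×0.25 = 0.17675 in, L = 2×2.75 = 5.5 in. φR_n = 0.75 × 0.6 × 80 × 0.17675 × 5.5 = 35.0 kips.
Base metal shear (0.25 in plate): yield φR_n = 1.0×0.6×50×0.25×5.5 = 41.3 kips; rupture φR_n = 0.75×0.6×70×0.25×5.5 = 43.3 kips; take 41.3 kips (yield).
Governing: min(35.0, 41.3) = 35.0 kips → weld metal.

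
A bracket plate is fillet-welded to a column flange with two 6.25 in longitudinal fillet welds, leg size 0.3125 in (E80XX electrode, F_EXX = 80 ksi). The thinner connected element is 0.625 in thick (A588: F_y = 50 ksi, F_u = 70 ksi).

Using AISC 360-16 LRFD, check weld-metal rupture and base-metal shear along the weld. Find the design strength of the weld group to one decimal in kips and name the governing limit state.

Weld metal: throat = 0.707×0.3125 = 0.22094 in, L = 2×6.25 = 12.5 in. φR_n = 0.75 × 0.6 × 80 × 0.22094 × 12.5 = 99.4 kips.
Base metal shear (0.625 in plate): yield φR_n = 1.0×0.6×50×0.625×12.5 = 234.4 kips; rupture φR_n = 0.75×0.6×70×0.625×12.5 = 246.1 kips; take 234.4 kips (yield).
Governing: min(99.4, 234.4) = 99.4 kips → weld metal.

99.4 kips (weld metal governs)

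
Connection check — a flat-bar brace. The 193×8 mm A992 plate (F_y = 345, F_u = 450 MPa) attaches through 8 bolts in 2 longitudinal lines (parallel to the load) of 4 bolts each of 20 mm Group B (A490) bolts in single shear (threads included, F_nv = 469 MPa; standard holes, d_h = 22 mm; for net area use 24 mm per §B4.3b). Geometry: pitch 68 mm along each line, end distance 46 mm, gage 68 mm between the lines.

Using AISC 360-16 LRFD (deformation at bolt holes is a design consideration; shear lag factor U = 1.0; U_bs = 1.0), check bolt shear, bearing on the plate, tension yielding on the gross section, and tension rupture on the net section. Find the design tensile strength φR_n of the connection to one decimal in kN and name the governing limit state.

Bolt shear: A_b = π(20)²/4 = 314.16 mm². φR_n = 0.75 × 469 × 314.16 × 8 × 1 = 884.0 kN.
Bearing (8 mm plate, F_u = 450 MPa): end bolts L_c = 46 − 22/2 = 35, R_n = min(1.2×35×8×450, 2.4×20×8×450) = 151.2 kN/bolt; interior L_c = 68 − 22 = 46, R_n = 172.8 kN/bolt. φR_n = 0.75 × (2×151.2 + 6×172.8) = 1004.4 kN.
Tension yield (gross): A_g = 193×8 = 1544 mm². φR_n = 0.90 × 345 × 1544 = 479.4 kN.
Tension rupture (net): A_n = (193 − 2×24)×8 = 1160 mm² (U = 1.0, A_e = A_n). φR_n = 0.75 × 450 × 1160 = 391.5 kN.
Governing: min(884.0, 1004.4, 479.4, 391.5) = 391.5 kN → net-section rupture.

391.5 kN (net-section rupture governs)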